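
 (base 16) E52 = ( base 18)B5C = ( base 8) 7122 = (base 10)3666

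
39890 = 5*7978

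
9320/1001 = 9320/1001  =  9.31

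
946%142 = 94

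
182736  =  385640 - 202904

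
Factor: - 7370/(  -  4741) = 2^1 * 5^1*67^1*431^ (-1)=670/431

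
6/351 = 2/117 = 0.02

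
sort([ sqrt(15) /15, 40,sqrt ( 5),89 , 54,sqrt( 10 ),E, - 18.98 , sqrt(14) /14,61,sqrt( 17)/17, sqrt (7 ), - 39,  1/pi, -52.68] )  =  [ - 52.68, - 39, - 18.98, sqrt(17 )/17,sqrt(15)/15, sqrt(14 ) /14,1/pi,sqrt(5 ),sqrt( 7 ),E,sqrt(10 ),40,54 , 61,89]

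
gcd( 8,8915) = 1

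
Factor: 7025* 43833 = 307926825= 3^1*5^2*19^1 * 281^1*769^1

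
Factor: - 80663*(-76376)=6160717288 = 2^3 * 11^1*7333^1*9547^1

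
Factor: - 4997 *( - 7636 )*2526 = 2^3*3^1 * 19^1*23^1*83^1*263^1*421^1 = 96384814392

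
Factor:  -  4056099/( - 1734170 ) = 2^( - 1)*3^1*5^( - 1 )*17^( - 1)*73^1*101^( - 2 )*18521^1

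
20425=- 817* ( - 25 ) 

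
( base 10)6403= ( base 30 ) 73D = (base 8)14403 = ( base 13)2bb7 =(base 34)5IB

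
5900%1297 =712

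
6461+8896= 15357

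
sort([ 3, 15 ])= [3,  15]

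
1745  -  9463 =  - 7718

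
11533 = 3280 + 8253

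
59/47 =59/47 = 1.26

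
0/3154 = 0= 0.00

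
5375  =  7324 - 1949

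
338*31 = 10478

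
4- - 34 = 38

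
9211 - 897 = 8314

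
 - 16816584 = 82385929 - 99202513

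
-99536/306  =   - 326  +  110/153 = - 325.28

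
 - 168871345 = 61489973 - 230361318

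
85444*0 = 0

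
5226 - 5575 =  - 349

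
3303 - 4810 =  - 1507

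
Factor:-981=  - 3^2*109^1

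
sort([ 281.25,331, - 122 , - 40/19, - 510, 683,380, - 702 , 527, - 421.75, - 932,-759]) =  [ - 932 , - 759,  -  702 ,-510 ,-421.75,- 122, - 40/19 , 281.25,331, 380,527 , 683] 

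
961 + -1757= - 796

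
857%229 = 170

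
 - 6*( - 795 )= 4770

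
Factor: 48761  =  48761^1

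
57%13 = 5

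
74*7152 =529248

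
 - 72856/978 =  - 75  +  247/489 = - 74.49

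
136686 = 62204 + 74482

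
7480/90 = 83+1/9  =  83.11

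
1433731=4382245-2948514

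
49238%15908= 1514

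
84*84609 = 7107156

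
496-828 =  - 332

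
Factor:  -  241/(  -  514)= 2^ (  -  1 ) * 241^1* 257^ ( - 1)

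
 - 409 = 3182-3591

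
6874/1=6874 =6874.00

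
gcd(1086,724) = 362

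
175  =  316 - 141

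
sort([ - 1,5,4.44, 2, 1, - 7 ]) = [  -  7,  -  1,1,2,4.44, 5 ] 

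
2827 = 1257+1570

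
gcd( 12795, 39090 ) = 15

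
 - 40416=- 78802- - 38386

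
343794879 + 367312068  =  711106947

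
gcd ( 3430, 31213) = 343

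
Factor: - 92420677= - 149^1*631^1*983^1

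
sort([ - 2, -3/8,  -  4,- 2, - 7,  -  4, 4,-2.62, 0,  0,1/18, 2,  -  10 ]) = [ -10, - 7, - 4  , - 4, - 2.62, - 2, -2, - 3/8, 0 , 0 , 1/18,2, 4]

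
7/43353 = 7/43353=0.00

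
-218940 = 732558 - 951498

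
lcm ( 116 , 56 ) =1624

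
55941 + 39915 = 95856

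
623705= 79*7895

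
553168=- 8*( - 69146) 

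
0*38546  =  0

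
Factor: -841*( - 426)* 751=2^1 * 3^1*29^2*71^1*751^1=269057766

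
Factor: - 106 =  -2^1*53^1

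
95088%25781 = 17745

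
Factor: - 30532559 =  - 59^1*517501^1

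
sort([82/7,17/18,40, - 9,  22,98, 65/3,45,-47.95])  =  [ - 47.95, - 9, 17/18, 82/7,65/3, 22 , 40, 45,98]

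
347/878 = 347/878 = 0.40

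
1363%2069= 1363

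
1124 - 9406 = - 8282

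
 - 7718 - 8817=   -  16535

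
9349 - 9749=  -  400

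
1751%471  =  338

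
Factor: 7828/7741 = 2^2 * 19^1*103^1 * 7741^(-1 )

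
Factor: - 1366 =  - 2^1 *683^1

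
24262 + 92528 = 116790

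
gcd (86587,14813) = 1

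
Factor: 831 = 3^1*277^1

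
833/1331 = 833/1331 = 0.63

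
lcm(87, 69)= 2001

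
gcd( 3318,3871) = 553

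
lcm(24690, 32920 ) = 98760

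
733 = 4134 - 3401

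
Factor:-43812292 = - 2^2*37^1 * 389^1*761^1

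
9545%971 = 806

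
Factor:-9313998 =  - 2^1*3^1 * 1552333^1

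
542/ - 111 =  - 5+13/111=- 4.88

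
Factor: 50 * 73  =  3650 = 2^1*5^2*73^1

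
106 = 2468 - 2362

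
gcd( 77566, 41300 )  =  2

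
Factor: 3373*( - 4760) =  - 16055480 = - 2^3*5^1*7^1*17^1*3373^1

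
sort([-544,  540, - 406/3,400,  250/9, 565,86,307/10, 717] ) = [ - 544 ,-406/3,250/9,  307/10,86,400,  540,  565, 717 ]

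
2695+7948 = 10643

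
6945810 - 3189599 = 3756211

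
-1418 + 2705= 1287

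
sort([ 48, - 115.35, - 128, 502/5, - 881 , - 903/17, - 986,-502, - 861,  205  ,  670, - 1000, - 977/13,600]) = [-1000,- 986, - 881 , - 861, - 502, - 128,-115.35, - 977/13, - 903/17,48,502/5,  205,600 , 670]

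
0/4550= 0 = 0.00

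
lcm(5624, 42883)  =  343064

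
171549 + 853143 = 1024692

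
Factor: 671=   11^1* 61^1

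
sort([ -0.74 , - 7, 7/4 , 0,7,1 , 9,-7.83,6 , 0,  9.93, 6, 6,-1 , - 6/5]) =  [ - 7.83 ,-7, - 6/5, - 1,- 0.74, 0, 0, 1 , 7/4,6,6,  6 , 7, 9,9.93] 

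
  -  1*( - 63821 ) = 63821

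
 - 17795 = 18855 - 36650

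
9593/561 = 17 + 56/561   =  17.10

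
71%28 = 15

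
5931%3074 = 2857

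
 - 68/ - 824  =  17/206 =0.08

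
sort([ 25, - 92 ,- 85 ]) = [ - 92, -85,25]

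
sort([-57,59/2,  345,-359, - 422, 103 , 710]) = [ - 422,-359,- 57,59/2,103,345,  710 ] 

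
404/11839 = 404/11839  =  0.03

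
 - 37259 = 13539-50798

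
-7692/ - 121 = 63 + 69/121 = 63.57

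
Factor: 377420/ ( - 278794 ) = -188710/139397 = - 2^1 * 5^1 * 113^1 * 167^1 * 139397^ ( - 1)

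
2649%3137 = 2649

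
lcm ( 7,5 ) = 35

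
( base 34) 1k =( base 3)2000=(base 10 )54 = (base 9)60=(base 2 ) 110110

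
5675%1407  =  47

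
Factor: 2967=3^1*23^1*43^1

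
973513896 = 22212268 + 951301628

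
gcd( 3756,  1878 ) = 1878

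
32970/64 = 515 + 5/32 = 515.16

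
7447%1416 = 367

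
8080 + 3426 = 11506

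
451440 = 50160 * 9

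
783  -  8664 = - 7881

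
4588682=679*6758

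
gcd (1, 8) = 1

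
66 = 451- 385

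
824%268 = 20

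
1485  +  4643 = 6128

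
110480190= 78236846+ 32243344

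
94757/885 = 94757/885 = 107.07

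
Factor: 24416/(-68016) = -14/39 = - 2^1*3^ (-1 )*7^1*13^( - 1 )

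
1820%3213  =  1820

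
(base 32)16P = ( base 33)14K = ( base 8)2331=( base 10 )1241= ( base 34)12h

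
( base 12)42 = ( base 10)50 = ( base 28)1m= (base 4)302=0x32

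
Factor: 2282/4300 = 1141/2150 = 2^( - 1 )*5^( - 2)*7^1*  43^ ( - 1 )*163^1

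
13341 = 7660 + 5681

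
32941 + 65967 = 98908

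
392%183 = 26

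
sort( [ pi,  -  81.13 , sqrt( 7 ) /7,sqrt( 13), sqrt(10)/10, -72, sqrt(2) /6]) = [- 81.13,-72, sqrt ( 2)/6, sqrt ( 10)/10,  sqrt(7) /7, pi,sqrt ( 13 )]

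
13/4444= 13/4444 = 0.00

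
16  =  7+9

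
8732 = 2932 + 5800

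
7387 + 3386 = 10773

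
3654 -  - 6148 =9802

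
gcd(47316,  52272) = 12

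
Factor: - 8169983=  - 8169983^1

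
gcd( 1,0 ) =1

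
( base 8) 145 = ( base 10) 101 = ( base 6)245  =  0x65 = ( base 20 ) 51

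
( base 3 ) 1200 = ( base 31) 1E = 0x2D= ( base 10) 45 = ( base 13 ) 36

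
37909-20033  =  17876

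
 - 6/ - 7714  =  3/3857 = 0.00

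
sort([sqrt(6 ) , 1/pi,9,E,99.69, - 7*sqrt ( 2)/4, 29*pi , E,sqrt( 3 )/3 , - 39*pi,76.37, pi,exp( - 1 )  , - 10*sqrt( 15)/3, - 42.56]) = [ - 39*pi,  -  42.56,-10* sqrt( 15)/3, - 7*sqrt( 2)/4,  1/pi,  exp( - 1),sqrt(3 ) /3,sqrt(6),E, E, pi,  9, 76.37,29*pi, 99.69 ]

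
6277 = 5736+541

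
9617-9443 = 174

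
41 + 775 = 816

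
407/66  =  6 + 1/6 = 6.17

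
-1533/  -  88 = 17+37/88  =  17.42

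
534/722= 267/361 = 0.74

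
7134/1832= 3 + 819/916 =3.89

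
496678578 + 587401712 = 1084080290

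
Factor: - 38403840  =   - 2^8*3^1*5^1*73^1*137^1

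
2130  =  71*30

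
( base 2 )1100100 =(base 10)100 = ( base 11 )91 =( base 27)3j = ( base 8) 144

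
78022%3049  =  1797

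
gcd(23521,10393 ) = 547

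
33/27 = 1 + 2/9 = 1.22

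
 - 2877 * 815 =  -2344755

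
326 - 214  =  112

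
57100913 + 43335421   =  100436334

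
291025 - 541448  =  -250423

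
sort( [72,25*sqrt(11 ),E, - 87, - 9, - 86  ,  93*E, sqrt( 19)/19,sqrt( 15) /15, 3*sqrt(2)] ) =[  -  87, - 86, - 9,sqrt(19)/19,sqrt (15)/15, E,3*sqrt ( 2),72  ,  25*sqrt (11 ) , 93*E] 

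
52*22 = 1144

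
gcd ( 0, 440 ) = 440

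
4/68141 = 4/68141 = 0.00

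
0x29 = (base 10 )41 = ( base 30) 1b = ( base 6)105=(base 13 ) 32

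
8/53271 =8/53271 = 0.00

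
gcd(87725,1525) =25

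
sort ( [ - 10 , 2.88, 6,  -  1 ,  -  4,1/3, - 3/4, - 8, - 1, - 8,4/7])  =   [ - 10 ,-8, - 8,-4, - 1,  -  1  , - 3/4, 1/3, 4/7, 2.88,6 ] 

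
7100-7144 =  - 44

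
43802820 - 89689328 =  - 45886508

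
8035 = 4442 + 3593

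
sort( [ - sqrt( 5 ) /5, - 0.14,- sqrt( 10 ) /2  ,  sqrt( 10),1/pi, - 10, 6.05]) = [ - 10,- sqrt(10 )/2, - sqrt( 5 ) /5, - 0.14  ,  1/pi,  sqrt(10 ), 6.05]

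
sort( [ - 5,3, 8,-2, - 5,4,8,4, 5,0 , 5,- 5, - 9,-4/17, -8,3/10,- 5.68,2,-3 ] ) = [ - 9,-8,-5.68,-5, - 5,-5,  -  3, - 2,-4/17, 0,3/10,  2,3,  4,4,5, 5 , 8, 8 ]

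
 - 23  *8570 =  - 197110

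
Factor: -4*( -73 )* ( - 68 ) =-2^4*17^1*73^1 = - 19856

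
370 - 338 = 32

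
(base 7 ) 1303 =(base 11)409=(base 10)493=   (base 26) IP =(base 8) 755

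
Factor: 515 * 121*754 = 2^1*5^1 * 11^2*13^1*29^1*103^1 =46985510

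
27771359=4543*6113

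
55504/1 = 55504=55504.00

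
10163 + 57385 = 67548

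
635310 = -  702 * (-905 ) 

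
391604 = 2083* 188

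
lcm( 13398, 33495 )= 66990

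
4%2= 0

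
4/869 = 4/869 =0.00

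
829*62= 51398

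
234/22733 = 234/22733= 0.01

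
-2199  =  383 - 2582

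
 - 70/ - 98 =5/7 = 0.71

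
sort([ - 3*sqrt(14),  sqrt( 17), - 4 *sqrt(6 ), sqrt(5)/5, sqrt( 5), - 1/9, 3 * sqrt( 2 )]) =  [ - 3*sqrt(14), - 4*sqrt (6), - 1/9,sqrt( 5)/5,sqrt( 5 ), sqrt(17),3*sqrt( 2)] 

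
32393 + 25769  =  58162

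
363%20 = 3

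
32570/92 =16285/46  =  354.02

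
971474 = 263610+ 707864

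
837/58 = 14 + 25/58=14.43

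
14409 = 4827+9582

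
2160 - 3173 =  - 1013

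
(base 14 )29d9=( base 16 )1D13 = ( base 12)4383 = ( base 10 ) 7443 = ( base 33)6RI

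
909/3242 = 909/3242 = 0.28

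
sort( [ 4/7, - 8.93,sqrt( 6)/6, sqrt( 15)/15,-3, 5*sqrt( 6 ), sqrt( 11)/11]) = [ - 8.93, - 3, sqrt( 15)/15, sqrt( 11)/11, sqrt(6) /6,4/7, 5*sqrt(6)]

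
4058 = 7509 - 3451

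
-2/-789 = 2/789 = 0.00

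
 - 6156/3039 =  -2052/1013   =  - 2.03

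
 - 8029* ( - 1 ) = 8029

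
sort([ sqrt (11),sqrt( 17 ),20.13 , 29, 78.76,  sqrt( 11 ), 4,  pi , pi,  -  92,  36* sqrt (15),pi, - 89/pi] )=[  -  92, - 89/pi , pi,  pi , pi, sqrt(11 ),sqrt( 11 ),4,sqrt( 17 ),20.13,  29,78.76, 36*sqrt( 15)]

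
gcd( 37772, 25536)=532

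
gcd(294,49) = 49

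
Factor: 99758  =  2^1 * 31^1 * 1609^1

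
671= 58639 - 57968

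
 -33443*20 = -668860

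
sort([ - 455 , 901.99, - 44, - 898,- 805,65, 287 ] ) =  [ - 898, - 805,- 455,-44,65 , 287 , 901.99] 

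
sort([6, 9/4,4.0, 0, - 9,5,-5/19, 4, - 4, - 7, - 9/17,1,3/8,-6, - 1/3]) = [  -  9, - 7, - 6, - 4, - 9/17, - 1/3, - 5/19,0,3/8, 1,9/4,4.0,4 , 5,6]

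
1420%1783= 1420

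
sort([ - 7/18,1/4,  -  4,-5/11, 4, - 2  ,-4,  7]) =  [ - 4 , - 4, -2, - 5/11, - 7/18,1/4,4,7]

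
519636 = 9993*52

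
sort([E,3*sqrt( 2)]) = [ E, 3*sqrt( 2 ) ] 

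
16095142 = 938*17159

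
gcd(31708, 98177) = 1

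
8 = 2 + 6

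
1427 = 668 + 759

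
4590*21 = 96390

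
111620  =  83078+28542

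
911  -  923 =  - 12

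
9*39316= 353844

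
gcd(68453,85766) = 1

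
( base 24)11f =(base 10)615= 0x267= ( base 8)1147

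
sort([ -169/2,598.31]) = [ - 169/2,598.31 ] 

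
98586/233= 423 + 27/233 = 423.12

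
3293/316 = 3293/316 = 10.42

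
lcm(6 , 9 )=18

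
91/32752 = 91/32752= 0.00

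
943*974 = 918482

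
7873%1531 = 218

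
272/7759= 272/7759  =  0.04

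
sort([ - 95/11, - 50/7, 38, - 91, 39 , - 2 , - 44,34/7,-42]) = [ - 91, - 44, - 42 , - 95/11,-50/7, - 2,34/7, 38, 39 ]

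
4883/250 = 19 + 133/250 = 19.53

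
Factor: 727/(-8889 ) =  - 3^( - 1 )*727^1 * 2963^( - 1 ) 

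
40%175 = 40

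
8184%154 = 22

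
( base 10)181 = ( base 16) B5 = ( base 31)5Q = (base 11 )155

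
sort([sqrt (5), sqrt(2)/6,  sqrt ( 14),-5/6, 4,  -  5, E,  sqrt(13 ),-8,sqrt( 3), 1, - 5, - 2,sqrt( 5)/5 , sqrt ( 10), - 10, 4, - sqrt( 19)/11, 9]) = [ - 10, - 8, - 5, - 5,-2, - 5/6,-sqrt( 19 )/11, sqrt(2 )/6,sqrt(5)/5, 1, sqrt(3), sqrt( 5),E,sqrt(10), sqrt( 13 ), sqrt(14) , 4, 4 , 9] 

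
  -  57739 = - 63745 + 6006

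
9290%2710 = 1160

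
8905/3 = 2968+1/3 = 2968.33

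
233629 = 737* 317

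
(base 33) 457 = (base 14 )1916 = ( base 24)7kg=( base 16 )11b0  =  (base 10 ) 4528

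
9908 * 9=89172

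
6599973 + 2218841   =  8818814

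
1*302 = 302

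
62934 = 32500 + 30434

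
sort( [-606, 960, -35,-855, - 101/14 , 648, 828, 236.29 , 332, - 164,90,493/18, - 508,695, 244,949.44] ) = [ - 855 , - 606, - 508, - 164, - 35, - 101/14,493/18, 90,236.29,244,332,648,695,828, 949.44, 960]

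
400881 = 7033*57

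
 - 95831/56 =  - 95831/56 = - 1711.27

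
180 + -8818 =-8638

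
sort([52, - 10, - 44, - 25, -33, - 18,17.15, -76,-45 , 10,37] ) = [ - 76, - 45, -44, -33,-25,  -  18, - 10, 10,17.15, 37,52 ] 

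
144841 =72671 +72170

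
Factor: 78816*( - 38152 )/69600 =- 2^3*5^( - 2)*19^1 * 29^( - 1)*251^1*821^1 = - 31322792/725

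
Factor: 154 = 2^1* 7^1*11^1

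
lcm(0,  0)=0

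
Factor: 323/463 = 17^1*19^1*463^( - 1) 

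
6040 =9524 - 3484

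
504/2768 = 63/346 =0.18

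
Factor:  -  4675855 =- 5^1*709^1*1319^1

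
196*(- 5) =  - 980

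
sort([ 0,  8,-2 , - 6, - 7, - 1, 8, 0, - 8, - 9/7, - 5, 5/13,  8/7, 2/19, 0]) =[ - 8, - 7, - 6, - 5, - 2, - 9/7, - 1,  0, 0, 0, 2/19,5/13, 8/7, 8,  8]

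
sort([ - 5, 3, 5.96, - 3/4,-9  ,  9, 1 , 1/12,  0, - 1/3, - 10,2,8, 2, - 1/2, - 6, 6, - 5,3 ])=[  -  10,  -  9, - 6, - 5, - 5, - 3/4, - 1/2, - 1/3,  0, 1/12, 1, 2, 2, 3 , 3,  5.96 , 6,  8,  9 ] 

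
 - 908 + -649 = -1557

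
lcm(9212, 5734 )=561932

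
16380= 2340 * 7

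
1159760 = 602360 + 557400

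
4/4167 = 4/4167 = 0.00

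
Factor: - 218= - 2^1*109^1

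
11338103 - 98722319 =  - 87384216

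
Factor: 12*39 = 2^2 * 3^2* 13^1 =468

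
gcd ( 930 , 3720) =930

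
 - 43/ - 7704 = 43/7704 = 0.01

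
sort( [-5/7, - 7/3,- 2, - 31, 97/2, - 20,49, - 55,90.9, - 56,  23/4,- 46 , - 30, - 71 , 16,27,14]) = [ - 71, - 56, - 55, - 46,-31, - 30, - 20, - 7/3, - 2, - 5/7 , 23/4, 14, 16, 27 , 97/2, 49,  90.9]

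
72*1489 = 107208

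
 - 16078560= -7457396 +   -  8621164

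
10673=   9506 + 1167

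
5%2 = 1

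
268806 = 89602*3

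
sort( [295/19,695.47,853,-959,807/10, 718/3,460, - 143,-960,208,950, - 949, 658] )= [ - 960, -959, - 949,-143, 295/19,807/10,208, 718/3, 460 , 658,695.47,  853 , 950] 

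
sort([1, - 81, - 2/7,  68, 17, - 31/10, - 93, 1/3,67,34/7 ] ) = [  -  93,-81  ,  -  31/10, - 2/7, 1/3, 1,34/7,  17,67,68] 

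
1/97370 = 1/97370 = 0.00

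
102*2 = 204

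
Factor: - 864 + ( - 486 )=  - 2^1* 3^3 *5^2 = -1350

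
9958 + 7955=17913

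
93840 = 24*3910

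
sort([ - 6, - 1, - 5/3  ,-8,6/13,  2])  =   [ - 8, - 6,-5/3 , - 1,6/13,2]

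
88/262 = 44/131 = 0.34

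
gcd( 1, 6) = 1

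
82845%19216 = 5981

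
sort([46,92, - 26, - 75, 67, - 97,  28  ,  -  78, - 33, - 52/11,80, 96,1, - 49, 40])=[ - 97,  -  78, - 75, - 49, - 33,-26, - 52/11,1,28,  40,46, 67,  80,92,96] 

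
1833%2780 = 1833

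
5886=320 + 5566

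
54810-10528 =44282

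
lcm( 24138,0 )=0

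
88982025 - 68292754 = 20689271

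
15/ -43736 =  - 1  +  43721/43736= -0.00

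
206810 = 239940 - 33130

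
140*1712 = 239680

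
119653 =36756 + 82897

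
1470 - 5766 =  -  4296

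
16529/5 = 3305+4/5  =  3305.80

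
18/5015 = 18/5015 =0.00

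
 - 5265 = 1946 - 7211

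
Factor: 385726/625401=2^1*3^ (-4 ) * 7^ (-1 )*11^1*89^1 * 197^1*1103^( - 1 ) 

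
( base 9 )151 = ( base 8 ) 177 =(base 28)4f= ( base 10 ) 127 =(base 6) 331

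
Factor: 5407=5407^1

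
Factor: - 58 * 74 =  - 2^2*29^1*37^1= - 4292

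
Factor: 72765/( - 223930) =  - 297/914 = - 2^( - 1)*3^3*11^1*457^( - 1) 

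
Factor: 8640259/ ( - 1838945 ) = -5^( - 1)*367789^( - 1)*8640259^1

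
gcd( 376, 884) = 4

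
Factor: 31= 31^1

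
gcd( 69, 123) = 3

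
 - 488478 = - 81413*6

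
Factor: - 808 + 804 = -2^2 = - 4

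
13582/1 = 13582  =  13582.00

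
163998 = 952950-788952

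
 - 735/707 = -2+97/101 =- 1.04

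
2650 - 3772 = -1122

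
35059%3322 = 1839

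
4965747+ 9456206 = 14421953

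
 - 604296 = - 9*67144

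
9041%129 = 11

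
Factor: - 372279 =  - 3^1*31^1*4003^1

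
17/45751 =17/45751  =  0.00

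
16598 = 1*16598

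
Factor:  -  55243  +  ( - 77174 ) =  - 3^2 * 14713^1 = - 132417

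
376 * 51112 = 19218112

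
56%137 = 56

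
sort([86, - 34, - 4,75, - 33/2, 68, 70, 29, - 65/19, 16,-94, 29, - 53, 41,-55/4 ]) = [ - 94,-53, - 34, - 33/2, - 55/4, - 4, - 65/19,16,29, 29,41  ,  68, 70, 75,86 ]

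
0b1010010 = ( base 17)4E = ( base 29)2o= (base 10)82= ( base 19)46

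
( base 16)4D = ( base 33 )2b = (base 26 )2P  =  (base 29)2J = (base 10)77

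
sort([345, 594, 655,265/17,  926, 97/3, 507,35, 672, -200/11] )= [- 200/11, 265/17, 97/3,35, 345,507,594, 655, 672, 926] 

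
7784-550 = 7234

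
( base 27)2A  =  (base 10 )64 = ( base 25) 2e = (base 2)1000000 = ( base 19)37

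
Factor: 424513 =439^1*967^1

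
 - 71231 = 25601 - 96832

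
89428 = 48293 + 41135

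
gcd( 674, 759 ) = 1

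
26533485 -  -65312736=91846221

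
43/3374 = 43/3374 = 0.01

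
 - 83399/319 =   -  262 + 179/319 = -261.44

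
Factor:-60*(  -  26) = 2^3*3^1*5^1*13^1= 1560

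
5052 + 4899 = 9951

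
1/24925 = 1/24925 =0.00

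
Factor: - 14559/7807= - 3^1*23^1 * 37^(-1) = -69/37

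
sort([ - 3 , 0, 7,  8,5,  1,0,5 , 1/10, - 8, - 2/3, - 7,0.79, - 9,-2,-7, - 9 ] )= [ - 9,-9,  -  8 ,-7,-7,-3, - 2,-2/3,0,0,1/10,0.79,1, 5,5,7,8 ]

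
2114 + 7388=9502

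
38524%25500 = 13024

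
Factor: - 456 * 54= - 2^4*3^4*19^1 = -24624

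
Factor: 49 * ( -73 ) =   -  3577 = -7^2*73^1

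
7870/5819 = 1+2051/5819 = 1.35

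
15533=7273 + 8260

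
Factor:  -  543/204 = -181/68 = - 2^(-2)*17^(-1 )*181^1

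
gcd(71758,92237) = 1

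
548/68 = 137/17 = 8.06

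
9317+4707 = 14024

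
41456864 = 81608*508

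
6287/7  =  898 + 1/7 = 898.14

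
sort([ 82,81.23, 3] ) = [ 3, 81.23,82] 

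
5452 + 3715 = 9167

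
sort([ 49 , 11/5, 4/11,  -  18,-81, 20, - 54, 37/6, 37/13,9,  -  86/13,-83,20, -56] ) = [ - 83, - 81, - 56, - 54, - 18,-86/13, 4/11, 11/5 , 37/13,37/6, 9,20, 20,49]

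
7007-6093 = 914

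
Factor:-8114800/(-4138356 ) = 2028700/1034589 = 2^2*3^( - 1)*5^2*20287^1*344863^( - 1) 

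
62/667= 62/667 =0.09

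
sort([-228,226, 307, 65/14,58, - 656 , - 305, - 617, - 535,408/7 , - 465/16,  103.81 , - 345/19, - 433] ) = [ - 656 ,  -  617,- 535, - 433 , - 305,  -  228, - 465/16, - 345/19,65/14,58,408/7 , 103.81, 226,307]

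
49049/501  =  49049/501 = 97.90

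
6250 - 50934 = -44684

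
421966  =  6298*67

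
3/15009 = 1/5003 = 0.00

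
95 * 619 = 58805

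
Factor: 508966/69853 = 2^1 * 7^(-1) *17^ (-1)*173^1*587^( - 1)*1471^1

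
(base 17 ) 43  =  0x47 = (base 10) 71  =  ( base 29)2D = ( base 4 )1013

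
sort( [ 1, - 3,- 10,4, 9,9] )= [  -  10, - 3,1,4,9,9]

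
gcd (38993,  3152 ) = 1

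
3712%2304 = 1408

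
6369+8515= 14884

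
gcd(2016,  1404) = 36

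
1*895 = 895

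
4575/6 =1525/2=762.50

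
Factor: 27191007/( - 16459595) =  - 3^2 * 5^(-1 ) * 17^1* 43^1*4133^1 * 3291919^ (-1)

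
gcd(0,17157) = 17157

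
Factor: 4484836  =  2^2*19^1*59011^1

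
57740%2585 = 870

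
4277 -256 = 4021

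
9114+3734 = 12848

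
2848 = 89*32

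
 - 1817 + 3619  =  1802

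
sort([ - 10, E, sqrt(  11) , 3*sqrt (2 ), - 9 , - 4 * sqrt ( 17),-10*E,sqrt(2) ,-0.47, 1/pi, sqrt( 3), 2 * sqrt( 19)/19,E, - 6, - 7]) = [ - 10*E, - 4 * sqrt(17), - 10, - 9, - 7, - 6 , - 0.47, 1/pi, 2*sqrt( 19) /19,  sqrt( 2),  sqrt( 3), E , E, sqrt( 11), 3*sqrt( 2)]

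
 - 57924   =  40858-98782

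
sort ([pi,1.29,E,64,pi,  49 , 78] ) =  [ 1.29,E,pi,pi,49,64, 78] 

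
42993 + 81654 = 124647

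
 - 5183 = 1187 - 6370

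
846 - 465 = 381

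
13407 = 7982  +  5425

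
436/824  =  109/206 = 0.53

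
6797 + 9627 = 16424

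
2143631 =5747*373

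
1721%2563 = 1721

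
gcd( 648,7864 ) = 8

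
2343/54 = 781/18 =43.39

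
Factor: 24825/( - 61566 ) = -2^(-1 )*5^2 * 31^( - 1) = - 25/62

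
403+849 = 1252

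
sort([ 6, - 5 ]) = [-5, 6]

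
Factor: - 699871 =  - 607^1 * 1153^1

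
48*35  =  1680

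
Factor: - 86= - 2^1*43^1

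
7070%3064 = 942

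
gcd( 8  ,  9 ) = 1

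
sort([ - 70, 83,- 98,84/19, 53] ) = [  -  98, - 70,  84/19,53,83] 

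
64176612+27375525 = 91552137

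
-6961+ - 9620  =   - 16581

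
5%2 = 1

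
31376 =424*74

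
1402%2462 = 1402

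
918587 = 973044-54457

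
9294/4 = 2323+1/2 =2323.50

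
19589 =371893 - 352304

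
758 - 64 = 694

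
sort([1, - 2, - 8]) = [  -  8,-2,1]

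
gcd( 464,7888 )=464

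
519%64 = 7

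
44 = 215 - 171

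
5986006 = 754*7939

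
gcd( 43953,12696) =69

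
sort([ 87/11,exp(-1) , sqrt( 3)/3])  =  [exp(-1), sqrt(3 )/3,  87/11]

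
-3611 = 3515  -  7126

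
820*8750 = 7175000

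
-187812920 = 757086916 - 944899836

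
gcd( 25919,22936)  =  1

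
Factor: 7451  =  7451^1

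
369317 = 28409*13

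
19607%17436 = 2171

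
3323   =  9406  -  6083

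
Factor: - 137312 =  - 2^5 * 7^1 * 613^1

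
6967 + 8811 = 15778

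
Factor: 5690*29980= 2^3*5^2*569^1*1499^1 = 170586200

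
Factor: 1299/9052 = 2^( - 2 )*3^1*31^( -1)*73^(-1 )*433^1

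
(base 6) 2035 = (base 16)1c7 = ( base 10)455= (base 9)555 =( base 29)FK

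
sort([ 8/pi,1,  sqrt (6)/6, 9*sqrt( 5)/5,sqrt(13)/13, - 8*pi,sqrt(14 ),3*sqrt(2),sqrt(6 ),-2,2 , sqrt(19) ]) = [- 8*pi,  -  2,sqrt( 13) /13,sqrt( 6)/6, 1, 2,sqrt(6), 8/pi , sqrt ( 14),  9 * sqrt ( 5) /5,3*sqrt(2),sqrt(19 )]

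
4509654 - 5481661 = -972007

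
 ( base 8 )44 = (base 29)17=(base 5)121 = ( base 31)15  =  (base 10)36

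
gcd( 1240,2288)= 8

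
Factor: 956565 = 3^2*5^1*29^1*  733^1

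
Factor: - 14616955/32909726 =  - 2^(-1)*5^1*59^1*49549^1*16454863^( - 1)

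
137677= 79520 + 58157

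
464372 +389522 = 853894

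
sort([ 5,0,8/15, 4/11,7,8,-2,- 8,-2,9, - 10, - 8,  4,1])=[-10, - 8,-8, - 2,-2, 0 , 4/11,8/15,1,4, 5, 7,8, 9 ]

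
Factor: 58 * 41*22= 2^2*11^1*29^1*41^1 = 52316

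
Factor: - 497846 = -2^1*229^1*1087^1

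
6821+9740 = 16561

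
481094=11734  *41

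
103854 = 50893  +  52961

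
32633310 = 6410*5091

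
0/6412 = 0 = 0.00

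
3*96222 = 288666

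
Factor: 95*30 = 2^1*3^1*5^2*19^1 =2850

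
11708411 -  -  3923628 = 15632039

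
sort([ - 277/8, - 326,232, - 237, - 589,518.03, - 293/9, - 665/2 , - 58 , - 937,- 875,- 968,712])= [-968, - 937, - 875,-589,- 665/2 , - 326, - 237, -58, - 277/8, - 293/9, 232,518.03, 712] 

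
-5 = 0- 5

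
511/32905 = 511/32905=0.02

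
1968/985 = 1 + 983/985 = 2.00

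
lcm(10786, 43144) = 43144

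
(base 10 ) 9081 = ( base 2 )10001101111001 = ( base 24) fi9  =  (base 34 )7T3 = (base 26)DB7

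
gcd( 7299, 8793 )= 9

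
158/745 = 158/745 = 0.21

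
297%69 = 21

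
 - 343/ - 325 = 343/325 = 1.06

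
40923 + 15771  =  56694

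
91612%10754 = 5580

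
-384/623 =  - 384/623 = - 0.62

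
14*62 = 868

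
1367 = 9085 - 7718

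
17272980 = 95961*180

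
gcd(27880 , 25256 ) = 328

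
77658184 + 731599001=809257185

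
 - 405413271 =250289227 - 655702498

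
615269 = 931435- 316166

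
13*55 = 715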